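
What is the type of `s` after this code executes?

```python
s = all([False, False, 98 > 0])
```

all() returns bool

bool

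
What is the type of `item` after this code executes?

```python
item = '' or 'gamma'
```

'or' returns first truthy value ('gamma', which is str)

str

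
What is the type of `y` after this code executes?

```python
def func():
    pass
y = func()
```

A function with no return statement returns None

NoneType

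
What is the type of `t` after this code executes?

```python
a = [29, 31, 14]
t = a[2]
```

Indexing a list of ints returns int (a[2] = 14)

int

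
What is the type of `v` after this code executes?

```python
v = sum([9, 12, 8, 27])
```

sum() of ints returns int

int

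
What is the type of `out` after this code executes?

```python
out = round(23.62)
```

round() with no ndigits arg returns int

int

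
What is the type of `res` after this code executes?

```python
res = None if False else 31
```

Ternary: condition is False, else branch (31) taken → int

int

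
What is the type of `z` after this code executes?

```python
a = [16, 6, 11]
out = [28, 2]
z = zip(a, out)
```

zip() returns a zip iterator object

zip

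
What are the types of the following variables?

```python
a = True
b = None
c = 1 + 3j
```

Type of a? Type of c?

a is bool; c is complex

bool, complex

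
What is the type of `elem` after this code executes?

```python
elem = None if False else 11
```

Ternary: condition is False, else branch (11) taken → int

int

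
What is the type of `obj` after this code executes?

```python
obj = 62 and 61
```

'and' returns the last value when all truthy (61, which is int)

int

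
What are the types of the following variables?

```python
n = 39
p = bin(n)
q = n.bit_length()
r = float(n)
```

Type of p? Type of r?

bin() returns str; float() returns float

str, float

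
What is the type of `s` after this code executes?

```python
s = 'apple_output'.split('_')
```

str.split() returns list

list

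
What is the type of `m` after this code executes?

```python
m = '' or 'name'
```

'or' returns first truthy value ('name', which is str)

str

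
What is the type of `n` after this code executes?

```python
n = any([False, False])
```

any() returns bool

bool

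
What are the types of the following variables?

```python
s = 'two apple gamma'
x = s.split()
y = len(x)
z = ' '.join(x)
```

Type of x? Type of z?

str.split() returns list; str.join() returns str

list, str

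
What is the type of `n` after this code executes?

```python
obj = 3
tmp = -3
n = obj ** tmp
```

int ** negative int returns float

float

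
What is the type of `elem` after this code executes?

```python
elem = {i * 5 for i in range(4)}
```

A set comprehension {expr for x in iterable} produces a set

set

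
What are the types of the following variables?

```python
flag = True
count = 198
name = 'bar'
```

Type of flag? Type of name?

flag is bool; name is str

bool, str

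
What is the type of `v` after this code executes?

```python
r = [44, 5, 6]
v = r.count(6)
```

list.count() returns int

int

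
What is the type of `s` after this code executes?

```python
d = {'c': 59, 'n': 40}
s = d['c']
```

Accessing dict[str, int] with key 'c' returns int value 59

int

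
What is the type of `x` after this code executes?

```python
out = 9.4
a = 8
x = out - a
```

float - int returns float (9.4 - 8 = 1.4)

float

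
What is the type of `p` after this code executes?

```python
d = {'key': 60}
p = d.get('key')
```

dict.get() returns the value (int) when key is found

int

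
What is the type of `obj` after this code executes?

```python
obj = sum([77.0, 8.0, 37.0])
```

sum() of floats returns float

float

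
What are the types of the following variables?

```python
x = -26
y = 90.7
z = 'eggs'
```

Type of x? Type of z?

x is int; z is str

int, str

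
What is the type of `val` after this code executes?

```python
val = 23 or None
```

'or' returns first truthy value (23, int)

int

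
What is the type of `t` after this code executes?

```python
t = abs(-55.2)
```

abs() of float returns float

float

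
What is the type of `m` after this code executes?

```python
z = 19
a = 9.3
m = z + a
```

int + float returns float (19 + 9.3 = 28.3)

float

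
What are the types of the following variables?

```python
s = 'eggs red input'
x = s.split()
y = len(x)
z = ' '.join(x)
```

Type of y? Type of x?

len() returns int; str.split() returns list

int, list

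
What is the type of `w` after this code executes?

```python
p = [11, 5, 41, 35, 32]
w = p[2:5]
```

Slicing a list always returns a list

list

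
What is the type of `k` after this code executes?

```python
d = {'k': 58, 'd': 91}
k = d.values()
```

.values() returns a dict_values view object

dict_values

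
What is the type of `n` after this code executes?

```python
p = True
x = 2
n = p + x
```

bool + int returns int (True is 1, so 1 + 2 = 3)

int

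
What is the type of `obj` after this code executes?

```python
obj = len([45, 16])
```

len() always returns int

int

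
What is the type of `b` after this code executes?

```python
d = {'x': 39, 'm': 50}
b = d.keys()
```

.keys() returns a dict_keys view object

dict_keys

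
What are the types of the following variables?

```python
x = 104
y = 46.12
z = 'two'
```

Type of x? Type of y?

x is int; y is float

int, float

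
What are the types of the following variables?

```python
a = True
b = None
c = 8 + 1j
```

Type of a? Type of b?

a is bool; b is NoneType

bool, NoneType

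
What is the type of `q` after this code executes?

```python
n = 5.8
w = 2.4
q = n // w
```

float // float returns float (floor division preserves float type)

float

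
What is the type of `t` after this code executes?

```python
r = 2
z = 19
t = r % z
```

int % int returns int (2 % 19 = 2)

int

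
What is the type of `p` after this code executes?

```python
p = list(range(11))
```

list(range(...)) returns list

list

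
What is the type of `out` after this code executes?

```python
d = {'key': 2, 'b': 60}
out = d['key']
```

Accessing dict[str, int] with key 'key' returns int value 2

int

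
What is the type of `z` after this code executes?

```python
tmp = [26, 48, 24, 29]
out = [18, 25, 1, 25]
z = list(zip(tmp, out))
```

list(zip(...)) returns a list of tuples

list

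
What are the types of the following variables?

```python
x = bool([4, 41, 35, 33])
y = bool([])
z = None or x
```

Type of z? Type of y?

None or <bool> returns the bool; bool() returns bool

bool, bool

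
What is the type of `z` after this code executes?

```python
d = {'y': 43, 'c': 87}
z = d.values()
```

.values() returns a dict_values view object

dict_values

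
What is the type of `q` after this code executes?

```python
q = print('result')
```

print() returns None

NoneType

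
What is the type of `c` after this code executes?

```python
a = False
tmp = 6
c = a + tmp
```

bool + int returns int (False is 0, so 0 + 6 = 6)

int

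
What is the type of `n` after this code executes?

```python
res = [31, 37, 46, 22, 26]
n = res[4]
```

Indexing a list of ints returns int (res[4] = 26)

int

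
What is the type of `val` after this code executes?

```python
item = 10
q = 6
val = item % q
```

int % int returns int (10 % 6 = 4)

int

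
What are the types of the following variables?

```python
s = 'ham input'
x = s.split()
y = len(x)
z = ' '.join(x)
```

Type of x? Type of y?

str.split() returns list; len() returns int

list, int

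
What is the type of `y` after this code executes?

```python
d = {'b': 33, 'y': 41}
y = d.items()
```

dict.items() returns a dict_items view

dict_items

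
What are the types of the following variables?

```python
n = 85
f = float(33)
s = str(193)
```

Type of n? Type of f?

n is int; f is float

int, float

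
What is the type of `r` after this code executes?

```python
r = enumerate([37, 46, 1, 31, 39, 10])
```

enumerate() returns an enumerate iterator object

enumerate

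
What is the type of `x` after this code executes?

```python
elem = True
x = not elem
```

'not' always returns bool

bool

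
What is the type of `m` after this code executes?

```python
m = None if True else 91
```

Ternary: condition is True, if branch (None) taken → NoneType

NoneType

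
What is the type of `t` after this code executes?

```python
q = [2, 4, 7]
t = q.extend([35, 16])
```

list.extend() returns None

NoneType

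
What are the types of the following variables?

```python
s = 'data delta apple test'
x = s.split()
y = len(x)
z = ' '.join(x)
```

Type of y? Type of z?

len() returns int; str.join() returns str

int, str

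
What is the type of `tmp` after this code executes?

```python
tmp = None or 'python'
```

'or' with None returns the other value ('python', str)

str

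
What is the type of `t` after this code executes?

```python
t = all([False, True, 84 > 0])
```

all() returns bool

bool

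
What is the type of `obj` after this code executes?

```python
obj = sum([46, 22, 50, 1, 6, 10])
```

sum() of ints returns int

int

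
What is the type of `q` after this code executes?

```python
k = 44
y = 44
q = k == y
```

Equality comparison returns bool

bool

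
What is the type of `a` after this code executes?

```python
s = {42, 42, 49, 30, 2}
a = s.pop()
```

Popping from a set of ints returns int

int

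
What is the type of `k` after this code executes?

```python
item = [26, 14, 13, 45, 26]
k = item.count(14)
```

list.count() returns int

int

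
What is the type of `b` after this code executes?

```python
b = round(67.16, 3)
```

round() with ndigits arg returns float

float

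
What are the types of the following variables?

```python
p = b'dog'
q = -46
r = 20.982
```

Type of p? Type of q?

p is bytes; q is int

bytes, int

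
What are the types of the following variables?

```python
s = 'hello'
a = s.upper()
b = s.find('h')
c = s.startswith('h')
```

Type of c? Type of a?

str.startswith() returns bool; str.upper() returns str

bool, str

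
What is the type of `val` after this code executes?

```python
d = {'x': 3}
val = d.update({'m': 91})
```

dict.update() returns None

NoneType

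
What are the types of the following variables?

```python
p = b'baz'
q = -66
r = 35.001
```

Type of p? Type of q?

p is bytes; q is int

bytes, int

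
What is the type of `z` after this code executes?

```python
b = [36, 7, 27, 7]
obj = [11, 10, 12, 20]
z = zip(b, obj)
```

zip() returns a zip iterator object

zip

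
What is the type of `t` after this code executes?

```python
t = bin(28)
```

bin() returns str representation

str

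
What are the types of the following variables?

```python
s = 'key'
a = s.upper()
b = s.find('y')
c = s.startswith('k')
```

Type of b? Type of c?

str.find() returns int; str.startswith() returns bool

int, bool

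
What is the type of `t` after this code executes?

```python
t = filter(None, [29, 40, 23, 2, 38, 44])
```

filter() returns a filter iterator object

filter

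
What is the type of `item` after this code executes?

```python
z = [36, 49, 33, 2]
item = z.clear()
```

list.clear() returns None

NoneType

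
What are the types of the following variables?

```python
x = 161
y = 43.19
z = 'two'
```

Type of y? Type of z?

y is float; z is str

float, str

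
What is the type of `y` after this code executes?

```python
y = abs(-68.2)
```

abs() of float returns float

float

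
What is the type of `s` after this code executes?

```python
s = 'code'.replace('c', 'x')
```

str.replace() returns str

str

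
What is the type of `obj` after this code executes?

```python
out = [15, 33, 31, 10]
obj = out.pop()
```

list.pop() returns the popped element (int here)

int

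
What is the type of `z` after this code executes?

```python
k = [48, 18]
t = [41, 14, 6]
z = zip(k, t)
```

zip() returns a zip iterator object

zip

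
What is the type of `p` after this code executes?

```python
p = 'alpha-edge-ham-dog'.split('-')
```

str.split() returns list

list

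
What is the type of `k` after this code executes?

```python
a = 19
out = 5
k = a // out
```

int // int returns int (19 // 5 = 3)

int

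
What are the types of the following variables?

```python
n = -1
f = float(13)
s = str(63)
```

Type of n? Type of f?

n is int; f is float

int, float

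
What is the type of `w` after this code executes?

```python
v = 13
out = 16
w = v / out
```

int / int always returns float in Python 3 (13 / 16 = 0.8125)

float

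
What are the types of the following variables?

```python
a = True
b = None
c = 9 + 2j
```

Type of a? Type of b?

a is bool; b is NoneType

bool, NoneType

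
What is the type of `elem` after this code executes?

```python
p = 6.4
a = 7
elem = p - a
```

float - int returns float (6.4 - 7 = -0.6)

float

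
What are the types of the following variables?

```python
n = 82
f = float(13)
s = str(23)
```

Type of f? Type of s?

f is float; s is str

float, str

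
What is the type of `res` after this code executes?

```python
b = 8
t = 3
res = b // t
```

int // int returns int (8 // 3 = 2)

int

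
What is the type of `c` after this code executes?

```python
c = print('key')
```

print() returns None

NoneType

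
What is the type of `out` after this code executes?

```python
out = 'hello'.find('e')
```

str.find() returns int (index, or -1)

int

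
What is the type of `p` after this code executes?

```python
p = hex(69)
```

hex() returns str representation

str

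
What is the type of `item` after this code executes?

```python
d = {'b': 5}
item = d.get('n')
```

dict.get() returns None when key 'n' is not found and no default given

NoneType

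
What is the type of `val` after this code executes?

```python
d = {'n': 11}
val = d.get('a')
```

dict.get() returns None when key 'a' is not found and no default given

NoneType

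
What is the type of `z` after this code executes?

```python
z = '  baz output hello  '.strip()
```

str.strip() returns str

str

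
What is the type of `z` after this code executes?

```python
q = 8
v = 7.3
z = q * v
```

int * float returns float (8 * 7.3 = 58.4)

float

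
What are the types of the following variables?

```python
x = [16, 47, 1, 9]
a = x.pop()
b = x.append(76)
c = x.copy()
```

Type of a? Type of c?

list.pop() returns the element (int); list.copy() returns list

int, list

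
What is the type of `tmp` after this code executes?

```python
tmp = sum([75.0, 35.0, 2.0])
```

sum() of floats returns float

float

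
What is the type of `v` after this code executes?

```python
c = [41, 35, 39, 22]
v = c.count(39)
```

list.count() returns int

int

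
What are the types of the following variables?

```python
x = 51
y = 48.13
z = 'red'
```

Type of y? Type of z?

y is float; z is str

float, str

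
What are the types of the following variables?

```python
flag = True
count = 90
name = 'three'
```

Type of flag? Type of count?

flag is bool; count is int

bool, int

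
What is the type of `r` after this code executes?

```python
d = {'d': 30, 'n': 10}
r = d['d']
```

Accessing dict[str, int] with key 'd' returns int value 30

int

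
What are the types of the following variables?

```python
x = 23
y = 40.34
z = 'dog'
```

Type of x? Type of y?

x is int; y is float

int, float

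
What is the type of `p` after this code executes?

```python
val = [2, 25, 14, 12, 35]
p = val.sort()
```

list.sort() returns None (sorts in place)

NoneType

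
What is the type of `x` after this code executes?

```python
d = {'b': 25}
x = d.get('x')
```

dict.get() returns None when key 'x' is not found and no default given

NoneType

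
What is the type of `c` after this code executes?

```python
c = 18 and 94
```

'and' returns the last value when all truthy (94, which is int)

int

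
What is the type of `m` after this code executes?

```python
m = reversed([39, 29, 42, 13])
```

reversed() on a list returns a list_reverseiterator

list_reverseiterator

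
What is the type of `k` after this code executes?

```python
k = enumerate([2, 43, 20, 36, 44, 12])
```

enumerate() returns an enumerate iterator object

enumerate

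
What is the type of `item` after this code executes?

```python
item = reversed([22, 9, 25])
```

reversed() on a list returns a list_reverseiterator

list_reverseiterator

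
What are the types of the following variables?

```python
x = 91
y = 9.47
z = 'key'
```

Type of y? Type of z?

y is float; z is str

float, str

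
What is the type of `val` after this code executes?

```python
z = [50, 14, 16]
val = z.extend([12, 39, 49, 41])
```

list.extend() returns None

NoneType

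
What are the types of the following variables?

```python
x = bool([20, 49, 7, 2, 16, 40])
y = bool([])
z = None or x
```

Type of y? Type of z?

bool() returns bool; None or <bool> returns the bool

bool, bool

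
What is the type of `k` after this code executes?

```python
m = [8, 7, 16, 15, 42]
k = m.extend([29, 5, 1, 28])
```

list.extend() returns None

NoneType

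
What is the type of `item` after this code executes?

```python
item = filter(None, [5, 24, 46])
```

filter() returns a filter iterator object

filter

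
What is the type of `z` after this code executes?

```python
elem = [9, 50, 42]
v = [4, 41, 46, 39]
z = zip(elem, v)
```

zip() returns a zip iterator object

zip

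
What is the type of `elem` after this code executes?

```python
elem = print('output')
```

print() returns None

NoneType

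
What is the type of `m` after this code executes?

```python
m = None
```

None has type NoneType

NoneType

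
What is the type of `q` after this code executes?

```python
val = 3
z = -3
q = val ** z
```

int ** negative int returns float

float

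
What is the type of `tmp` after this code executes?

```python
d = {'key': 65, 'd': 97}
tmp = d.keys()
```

.keys() returns a dict_keys view object

dict_keys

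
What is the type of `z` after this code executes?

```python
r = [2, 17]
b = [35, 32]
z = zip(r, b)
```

zip() returns a zip iterator object

zip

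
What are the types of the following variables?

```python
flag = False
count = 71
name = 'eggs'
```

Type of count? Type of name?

count is int; name is str

int, str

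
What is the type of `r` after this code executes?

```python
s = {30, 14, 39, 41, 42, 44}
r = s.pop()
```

Popping from a set of ints returns int

int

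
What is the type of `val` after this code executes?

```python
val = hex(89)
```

hex() returns str representation

str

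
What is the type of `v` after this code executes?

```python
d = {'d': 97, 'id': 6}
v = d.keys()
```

.keys() returns a dict_keys view object

dict_keys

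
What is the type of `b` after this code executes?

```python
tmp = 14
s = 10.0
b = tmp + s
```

int + float returns float (14 + 10.0 = 24.0)

float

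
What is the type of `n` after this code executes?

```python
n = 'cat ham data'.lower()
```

str.lower() returns str

str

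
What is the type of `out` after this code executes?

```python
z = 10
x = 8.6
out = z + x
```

int + float returns float (10 + 8.6 = 18.6)

float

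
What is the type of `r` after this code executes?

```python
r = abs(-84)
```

abs() of int returns int

int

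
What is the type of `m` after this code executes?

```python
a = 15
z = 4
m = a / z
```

int / int always returns float in Python 3 (15 / 4 = 3.75)

float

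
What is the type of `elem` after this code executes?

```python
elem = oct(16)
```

oct() returns str representation

str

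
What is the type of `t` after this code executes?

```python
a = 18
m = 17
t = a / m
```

int / int always returns float in Python 3 (18 / 17 = 1.05882)

float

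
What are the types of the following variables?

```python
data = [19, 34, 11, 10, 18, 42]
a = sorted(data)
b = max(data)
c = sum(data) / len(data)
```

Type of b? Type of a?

max of ints returns int; sorted() returns list

int, list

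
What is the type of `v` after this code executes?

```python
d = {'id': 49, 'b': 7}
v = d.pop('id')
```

dict.pop() returns the value (int)

int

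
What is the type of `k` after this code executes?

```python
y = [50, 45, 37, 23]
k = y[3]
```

Indexing a list of ints returns int (y[3] = 23)

int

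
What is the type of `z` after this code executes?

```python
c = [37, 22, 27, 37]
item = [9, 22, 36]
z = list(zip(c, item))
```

list(zip(...)) returns a list of tuples

list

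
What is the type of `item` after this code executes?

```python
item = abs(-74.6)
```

abs() of float returns float

float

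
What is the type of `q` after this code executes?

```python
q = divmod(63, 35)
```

divmod() returns a tuple (quotient, remainder)

tuple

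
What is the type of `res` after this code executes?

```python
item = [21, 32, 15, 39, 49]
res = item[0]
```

Indexing a list of ints returns int (item[0] = 21)

int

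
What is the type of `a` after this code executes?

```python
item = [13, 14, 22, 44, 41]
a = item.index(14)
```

list.index() returns int

int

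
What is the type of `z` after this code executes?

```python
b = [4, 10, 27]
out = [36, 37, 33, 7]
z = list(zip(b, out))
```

list(zip(...)) returns a list of tuples

list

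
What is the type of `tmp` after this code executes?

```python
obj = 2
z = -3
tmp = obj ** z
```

int ** negative int returns float

float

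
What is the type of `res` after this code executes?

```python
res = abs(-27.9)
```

abs() of float returns float

float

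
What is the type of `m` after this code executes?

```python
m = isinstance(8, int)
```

isinstance() returns bool

bool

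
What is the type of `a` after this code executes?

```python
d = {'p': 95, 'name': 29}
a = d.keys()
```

.keys() returns a dict_keys view object

dict_keys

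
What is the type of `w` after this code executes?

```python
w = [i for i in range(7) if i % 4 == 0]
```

A list comprehension [...] produces a list

list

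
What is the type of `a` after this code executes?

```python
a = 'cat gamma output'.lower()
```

str.lower() returns str

str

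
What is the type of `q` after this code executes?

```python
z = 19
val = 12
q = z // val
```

int // int returns int (19 // 12 = 1)

int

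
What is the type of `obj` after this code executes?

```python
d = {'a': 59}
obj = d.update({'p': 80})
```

dict.update() returns None

NoneType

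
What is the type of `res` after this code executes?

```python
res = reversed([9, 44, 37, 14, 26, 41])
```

reversed() on a list returns a list_reverseiterator

list_reverseiterator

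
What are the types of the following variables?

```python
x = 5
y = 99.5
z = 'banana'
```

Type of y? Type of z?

y is float; z is str

float, str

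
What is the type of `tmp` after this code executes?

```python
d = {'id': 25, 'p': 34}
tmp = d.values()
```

.values() returns a dict_values view object

dict_values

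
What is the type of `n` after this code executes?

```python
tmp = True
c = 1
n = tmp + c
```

bool + int returns int (True is 1, so 1 + 1 = 2)

int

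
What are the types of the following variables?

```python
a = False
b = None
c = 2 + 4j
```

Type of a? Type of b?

a is bool; b is NoneType

bool, NoneType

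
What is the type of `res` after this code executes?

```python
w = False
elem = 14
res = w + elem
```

bool + int returns int (False is 0, so 0 + 14 = 14)

int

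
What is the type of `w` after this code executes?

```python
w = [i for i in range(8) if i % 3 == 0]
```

A list comprehension [...] produces a list

list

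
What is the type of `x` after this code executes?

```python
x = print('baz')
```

print() returns None

NoneType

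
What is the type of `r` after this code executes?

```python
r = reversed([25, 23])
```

reversed() on a list returns a list_reverseiterator

list_reverseiterator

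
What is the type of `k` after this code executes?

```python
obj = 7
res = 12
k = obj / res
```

int / int always returns float in Python 3 (7 / 12 = 0.583333)

float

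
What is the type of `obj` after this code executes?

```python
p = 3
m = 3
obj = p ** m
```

int ** positive int returns int (3 ** 3 = 27)

int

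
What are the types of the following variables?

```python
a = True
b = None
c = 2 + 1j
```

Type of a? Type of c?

a is bool; c is complex

bool, complex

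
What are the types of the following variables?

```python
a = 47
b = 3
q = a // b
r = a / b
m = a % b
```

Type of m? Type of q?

int % int returns int; int // int returns int

int, int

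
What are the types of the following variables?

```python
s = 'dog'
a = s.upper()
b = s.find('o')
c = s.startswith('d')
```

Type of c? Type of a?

str.startswith() returns bool; str.upper() returns str

bool, str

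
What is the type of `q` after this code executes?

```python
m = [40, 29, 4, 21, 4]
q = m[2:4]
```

Slicing a list always returns a list

list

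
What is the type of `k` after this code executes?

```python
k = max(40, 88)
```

max() of ints returns int

int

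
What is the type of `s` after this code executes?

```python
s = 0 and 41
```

'and' returns the first falsy value (0, which is int)

int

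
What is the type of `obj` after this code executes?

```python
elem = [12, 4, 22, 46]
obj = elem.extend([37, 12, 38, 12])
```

list.extend() returns None

NoneType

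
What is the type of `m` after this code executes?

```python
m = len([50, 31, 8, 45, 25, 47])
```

len() always returns int

int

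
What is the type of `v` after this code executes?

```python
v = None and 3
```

'and' returns first falsy value (None)

NoneType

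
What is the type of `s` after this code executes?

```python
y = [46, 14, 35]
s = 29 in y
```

'in' operator returns bool

bool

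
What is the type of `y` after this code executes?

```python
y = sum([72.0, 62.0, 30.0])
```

sum() of floats returns float

float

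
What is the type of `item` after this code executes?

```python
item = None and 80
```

'and' returns first falsy value (None)

NoneType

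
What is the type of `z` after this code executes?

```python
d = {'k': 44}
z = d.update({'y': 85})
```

dict.update() returns None

NoneType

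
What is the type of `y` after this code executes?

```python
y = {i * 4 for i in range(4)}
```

A set comprehension {expr for x in iterable} produces a set

set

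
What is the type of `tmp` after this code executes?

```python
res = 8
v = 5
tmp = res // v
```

int // int returns int (8 // 5 = 1)

int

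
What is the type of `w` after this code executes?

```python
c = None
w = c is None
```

'is' comparison returns bool

bool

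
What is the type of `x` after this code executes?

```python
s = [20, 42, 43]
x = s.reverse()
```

list.reverse() returns None

NoneType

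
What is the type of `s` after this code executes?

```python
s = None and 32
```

'and' returns first falsy value (None)

NoneType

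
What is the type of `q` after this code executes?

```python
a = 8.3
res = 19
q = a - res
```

float - int returns float (8.3 - 19 = -10.7)

float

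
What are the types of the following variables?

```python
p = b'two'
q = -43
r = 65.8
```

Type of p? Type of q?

p is bytes; q is int

bytes, int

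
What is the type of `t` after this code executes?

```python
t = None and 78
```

'and' returns first falsy value (None)

NoneType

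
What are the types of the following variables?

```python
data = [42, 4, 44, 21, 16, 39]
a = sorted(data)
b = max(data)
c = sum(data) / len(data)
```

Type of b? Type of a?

max of ints returns int; sorted() returns list

int, list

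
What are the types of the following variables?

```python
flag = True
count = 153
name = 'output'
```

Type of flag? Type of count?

flag is bool; count is int

bool, int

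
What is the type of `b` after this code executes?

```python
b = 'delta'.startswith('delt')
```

str.startswith() returns bool

bool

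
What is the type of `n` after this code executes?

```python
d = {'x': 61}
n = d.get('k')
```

dict.get() returns None when key 'k' is not found and no default given

NoneType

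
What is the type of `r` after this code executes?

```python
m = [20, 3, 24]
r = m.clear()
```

list.clear() returns None

NoneType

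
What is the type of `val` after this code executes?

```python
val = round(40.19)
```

round() with no ndigits arg returns int

int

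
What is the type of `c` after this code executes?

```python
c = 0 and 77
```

'and' returns the first falsy value (0, which is int)

int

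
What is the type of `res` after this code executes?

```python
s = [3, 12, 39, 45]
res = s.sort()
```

list.sort() returns None (sorts in place)

NoneType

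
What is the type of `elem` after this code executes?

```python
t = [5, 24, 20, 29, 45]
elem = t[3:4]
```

Slicing a list always returns a list

list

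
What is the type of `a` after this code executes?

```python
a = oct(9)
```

oct() returns str representation

str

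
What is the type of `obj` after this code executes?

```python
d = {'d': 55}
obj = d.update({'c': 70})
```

dict.update() returns None

NoneType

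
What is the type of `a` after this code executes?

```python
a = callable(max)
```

callable() returns bool

bool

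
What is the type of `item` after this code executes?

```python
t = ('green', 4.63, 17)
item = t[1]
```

Index 1 of tuple is 4.63 which is float

float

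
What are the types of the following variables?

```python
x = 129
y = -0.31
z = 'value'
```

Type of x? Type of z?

x is int; z is str

int, str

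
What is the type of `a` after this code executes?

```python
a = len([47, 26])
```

len() always returns int

int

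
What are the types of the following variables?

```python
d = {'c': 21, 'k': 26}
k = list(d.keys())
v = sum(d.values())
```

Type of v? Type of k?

sum of int values returns int; list(...) returns list

int, list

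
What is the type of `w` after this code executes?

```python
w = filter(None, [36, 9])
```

filter() returns a filter iterator object

filter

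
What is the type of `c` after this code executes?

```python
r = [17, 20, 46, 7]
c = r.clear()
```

list.clear() returns None

NoneType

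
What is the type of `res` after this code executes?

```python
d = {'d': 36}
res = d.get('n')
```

dict.get() returns None when key 'n' is not found and no default given

NoneType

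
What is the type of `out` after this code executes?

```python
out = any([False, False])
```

any() returns bool

bool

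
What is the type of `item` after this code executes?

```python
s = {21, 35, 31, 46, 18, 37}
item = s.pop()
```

Popping from a set of ints returns int

int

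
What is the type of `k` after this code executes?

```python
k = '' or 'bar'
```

'or' returns first truthy value ('bar', which is str)

str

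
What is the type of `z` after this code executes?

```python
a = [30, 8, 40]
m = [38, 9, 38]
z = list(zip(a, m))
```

list(zip(...)) returns a list of tuples

list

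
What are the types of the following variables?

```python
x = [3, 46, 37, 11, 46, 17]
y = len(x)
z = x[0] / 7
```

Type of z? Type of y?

int / int returns float; len() returns int

float, int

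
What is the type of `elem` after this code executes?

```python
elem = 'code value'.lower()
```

str.lower() returns str

str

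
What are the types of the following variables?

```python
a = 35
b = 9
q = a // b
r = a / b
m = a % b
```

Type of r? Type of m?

int / int returns float; int % int returns int

float, int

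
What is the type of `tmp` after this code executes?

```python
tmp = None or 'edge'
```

'or' with None returns the other value ('edge', str)

str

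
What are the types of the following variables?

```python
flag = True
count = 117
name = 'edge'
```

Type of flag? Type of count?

flag is bool; count is int

bool, int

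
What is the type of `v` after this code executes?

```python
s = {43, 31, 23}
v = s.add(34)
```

set.add() returns None (mutates in place)

NoneType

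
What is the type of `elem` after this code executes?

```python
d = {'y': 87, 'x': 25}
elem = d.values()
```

.values() returns a dict_values view object

dict_values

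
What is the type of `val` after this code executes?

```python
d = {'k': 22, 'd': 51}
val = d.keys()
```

.keys() returns a dict_keys view object

dict_keys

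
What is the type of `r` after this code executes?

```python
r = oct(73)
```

oct() returns str representation

str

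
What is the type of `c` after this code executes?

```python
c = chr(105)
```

chr() returns str (single character)

str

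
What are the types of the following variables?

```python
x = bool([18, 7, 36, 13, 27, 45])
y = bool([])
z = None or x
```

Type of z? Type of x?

None or <bool> returns the bool; bool() returns bool

bool, bool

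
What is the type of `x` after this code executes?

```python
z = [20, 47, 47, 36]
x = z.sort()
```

list.sort() returns None (sorts in place)

NoneType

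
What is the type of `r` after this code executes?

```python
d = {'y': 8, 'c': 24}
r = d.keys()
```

.keys() returns a dict_keys view object

dict_keys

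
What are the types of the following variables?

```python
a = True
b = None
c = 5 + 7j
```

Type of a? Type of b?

a is bool; b is NoneType

bool, NoneType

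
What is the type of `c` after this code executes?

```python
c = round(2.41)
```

round() with no ndigits arg returns int

int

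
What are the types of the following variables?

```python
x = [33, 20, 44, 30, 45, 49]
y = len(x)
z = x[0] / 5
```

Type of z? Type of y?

int / int returns float; len() returns int

float, int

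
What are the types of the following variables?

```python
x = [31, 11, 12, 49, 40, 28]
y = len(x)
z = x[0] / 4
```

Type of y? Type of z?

len() returns int; int / int returns float

int, float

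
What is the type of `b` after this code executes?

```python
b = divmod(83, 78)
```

divmod() returns a tuple (quotient, remainder)

tuple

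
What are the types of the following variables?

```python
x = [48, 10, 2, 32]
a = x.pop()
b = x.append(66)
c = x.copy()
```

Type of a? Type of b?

list.pop() returns the element (int); list.append() returns None

int, NoneType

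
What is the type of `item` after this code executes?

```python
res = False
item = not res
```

'not' always returns bool

bool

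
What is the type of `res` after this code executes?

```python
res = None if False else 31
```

Ternary: condition is False, else branch (31) taken → int

int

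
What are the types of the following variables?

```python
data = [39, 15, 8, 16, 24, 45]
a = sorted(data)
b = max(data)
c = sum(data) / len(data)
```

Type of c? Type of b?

int / int returns float; max of ints returns int

float, int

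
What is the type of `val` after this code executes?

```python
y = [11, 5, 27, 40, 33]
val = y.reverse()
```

list.reverse() returns None

NoneType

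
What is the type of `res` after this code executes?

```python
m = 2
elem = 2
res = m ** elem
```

int ** positive int returns int (2 ** 2 = 4)

int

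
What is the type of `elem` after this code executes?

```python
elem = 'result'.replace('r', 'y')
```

str.replace() returns str

str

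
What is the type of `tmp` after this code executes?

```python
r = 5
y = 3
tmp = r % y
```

int % int returns int (5 % 3 = 2)

int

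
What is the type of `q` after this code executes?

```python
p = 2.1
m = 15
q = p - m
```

float - int returns float (2.1 - 15 = -12.9)

float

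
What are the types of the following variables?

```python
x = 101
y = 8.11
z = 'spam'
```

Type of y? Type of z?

y is float; z is str

float, str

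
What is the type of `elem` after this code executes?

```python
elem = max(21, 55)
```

max() of ints returns int

int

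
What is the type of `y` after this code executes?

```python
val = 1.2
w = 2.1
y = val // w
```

float // float returns float (floor division preserves float type)

float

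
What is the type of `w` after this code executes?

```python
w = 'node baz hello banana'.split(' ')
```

str.split() returns list

list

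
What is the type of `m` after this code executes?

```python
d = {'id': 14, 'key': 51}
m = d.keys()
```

.keys() returns a dict_keys view object

dict_keys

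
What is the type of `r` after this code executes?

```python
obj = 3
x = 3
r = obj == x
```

Equality comparison returns bool

bool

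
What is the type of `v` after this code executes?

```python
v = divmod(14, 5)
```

divmod() returns a tuple (quotient, remainder)

tuple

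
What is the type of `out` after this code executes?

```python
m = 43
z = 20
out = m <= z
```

Comparison operators return bool

bool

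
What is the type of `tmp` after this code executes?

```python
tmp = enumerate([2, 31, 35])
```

enumerate() returns an enumerate iterator object

enumerate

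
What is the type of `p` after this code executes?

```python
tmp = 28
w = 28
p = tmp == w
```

Equality comparison returns bool

bool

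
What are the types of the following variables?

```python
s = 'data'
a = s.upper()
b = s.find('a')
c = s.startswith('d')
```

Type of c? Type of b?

str.startswith() returns bool; str.find() returns int

bool, int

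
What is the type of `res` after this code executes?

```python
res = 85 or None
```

'or' returns first truthy value (85, int)

int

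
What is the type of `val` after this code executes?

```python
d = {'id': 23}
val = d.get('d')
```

dict.get() returns None when key 'd' is not found and no default given

NoneType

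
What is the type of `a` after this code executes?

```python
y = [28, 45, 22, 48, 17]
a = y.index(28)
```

list.index() returns int

int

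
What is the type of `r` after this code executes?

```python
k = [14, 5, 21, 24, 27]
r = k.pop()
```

list.pop() returns the popped element (int here)

int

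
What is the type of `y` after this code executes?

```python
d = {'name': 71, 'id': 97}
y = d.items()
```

dict.items() returns a dict_items view

dict_items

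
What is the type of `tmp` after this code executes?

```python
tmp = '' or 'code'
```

'or' returns first truthy value ('code', which is str)

str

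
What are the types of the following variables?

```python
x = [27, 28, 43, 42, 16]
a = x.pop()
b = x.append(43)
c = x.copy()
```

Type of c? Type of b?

list.copy() returns list; list.append() returns None

list, NoneType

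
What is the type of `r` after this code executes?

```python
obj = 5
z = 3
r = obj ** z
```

int ** positive int returns int (5 ** 3 = 125)

int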